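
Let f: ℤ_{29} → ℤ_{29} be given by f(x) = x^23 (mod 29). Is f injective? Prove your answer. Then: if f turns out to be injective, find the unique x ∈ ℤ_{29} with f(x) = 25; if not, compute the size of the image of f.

Since 29 is prime, the nonzero elements of ℤ_{29} form a cyclic group of order 28.
As gcd(23, 28) = 1, raising to the 23rd power is a bijection on this group: if s^23 ≡ t^23 then (st^{−1})^23 = 1, and the only element of order dividing gcd(23, 28) = 1 is 1, so s = t.
With f(0) = 0 this makes f injective on all of ℤ_{29}, hence bijective (finite equal-size domain and codomain). In particular f is injective.
Since f is injective, we find the preimage of 25. The inverse of x ↦ x^23 on (ℤ_{29})^× is x ↦ x^11, because 23·11 = 253 = 9·28 + 1 ≡ 1 (mod 28) and x^{28} = 1 for x ≠ 0 (Fermat). So f⁻¹(25) = 25^11 mod 29.
Repeated squaring mod 29: 25^1 ≡ 25, 25^2 ≡ 25² = 625 ≡ 16, 25^4 ≡ 16² = 256 ≡ 24, 25^8 ≡ 24² = 576 ≡ 25. Since 11 = 8 + 2 + 1, 25^11 ≡ 25·16·25: 25·16 = 400 ≡ 23, then 23·25 = 575 ≡ 24. So 25^11 ≡ 24 (mod 29).
Hence f⁻¹(25) = 24.

24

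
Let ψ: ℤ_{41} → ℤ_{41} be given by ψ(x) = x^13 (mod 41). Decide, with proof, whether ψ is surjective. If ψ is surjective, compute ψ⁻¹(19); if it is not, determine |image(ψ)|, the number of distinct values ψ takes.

24

Since 41 is prime, the nonzero elements of ℤ_{41} form a cyclic group of order 40.
As gcd(13, 40) = 1, raising to the 13th power is a bijection on this group: if a^13 ≡ b^13 then (ab^{−1})^13 = 1, and the only element of order dividing gcd(13, 40) = 1 is 1, so a = b.
With ψ(0) = 0 this makes ψ injective on all of ℤ_{41}, hence bijective (finite equal-size domain and codomain). In particular ψ is surjective.
Since ψ is surjective, we find the preimage of 19. The inverse of x ↦ x^13 on (ℤ_{41})^× is x ↦ x^37, because 13·37 = 481 = 12·40 + 1 ≡ 1 (mod 40) and x^{40} = 1 for x ≠ 0 (Fermat). So ψ⁻¹(19) = 19^37 mod 41.
Repeated squaring mod 41: 19^1 ≡ 19, 19^2 ≡ 19² = 361 ≡ 33, 19^4 ≡ 33² = 1089 ≡ 23, 19^8 ≡ 23² = 529 ≡ 37, 19^16 ≡ 37² = 1369 ≡ 16, 19^32 ≡ 16² = 256 ≡ 10. Since 37 = 32 + 4 + 1, 19^37 ≡ 10·23·19: 10·23 = 230 ≡ 25, then 25·19 = 475 ≡ 24. So 19^37 ≡ 24 (mod 41).
Hence ψ⁻¹(19) = 24.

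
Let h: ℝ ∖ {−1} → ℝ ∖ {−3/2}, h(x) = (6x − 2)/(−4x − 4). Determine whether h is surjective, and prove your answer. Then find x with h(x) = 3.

For any y ≠ −3/2, solving y(−4x − 4) = 6x − 2 for x gives a well-defined x ≠ −1. So h is surjective.
Solving h(x) = 3: cross-multiplying gives 6x − 2 = 3(−4x − 4), which rearranges to 18x = −10, so x = −5/9.

-5/9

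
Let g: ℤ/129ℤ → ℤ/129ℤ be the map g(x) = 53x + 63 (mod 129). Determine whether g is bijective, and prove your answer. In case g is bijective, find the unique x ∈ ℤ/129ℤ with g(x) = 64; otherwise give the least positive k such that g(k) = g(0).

If g(s) = g(t), then 53s ≡ 53t (mod 129). Because gcd(53, 129) = 1, we may cancel 53 to get s ≡ t (mod 129).
We now compute 53⁻¹ mod 129 explicitly. Euclid's algorithm: 129 = 2·53 + 23, 53 = 2·23 + 7, 23 = 3·7 + 2, 7 = 3·2 + 1; back-substituting gives 1 = 56·53 − 23·129, so 53⁻¹ ≡ 56 (mod 129).
Then y ↦ 56(y − 63) is a two-sided inverse to g, so every y ∈ ℤ/129ℤ has a preimage.
So g is bijective.
Since g is bijective, we compute g⁻¹(64): solve 53x + 63 ≡ 64 (mod 129), i.e. 53x ≡ 1 (mod 129).
Multiplying by 53⁻¹ = 56 gives x ≡ 56·1 = 56 ≡ 56 (mod 129).
Check: g(56) = 53·56 + 63 = 3031 = 23·129 + 64 ≡ 64 (mod 129).

56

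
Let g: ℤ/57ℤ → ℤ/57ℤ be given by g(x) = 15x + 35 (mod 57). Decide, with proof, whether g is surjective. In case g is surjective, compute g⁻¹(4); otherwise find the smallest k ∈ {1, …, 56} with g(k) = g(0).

19

Recall: g is surjective if every y in the codomain equals g(x) for some x in the domain.
Since gcd(15, 57) = 3, we have 15x ≡ 0 (mod 3) for all x, so g(x) ≡ 2 (mod 3).
But 0 ≢ 2 (mod 3), so 0 ∈ ℤ/57ℤ has no preimage. So g is not surjective.
Since g is not surjective, we find the least positive k with g(k) = g(0): this means 15k ≡ 0 (mod 57), i.e. 57 ∣ 15k. Since gcd(15, 57) = 3, dividing through by 3 this holds exactly when 19 ∣ 5k, and as gcd(5, 19) = 1, exactly when 19 ∣ k.
The smallest positive such k is 19.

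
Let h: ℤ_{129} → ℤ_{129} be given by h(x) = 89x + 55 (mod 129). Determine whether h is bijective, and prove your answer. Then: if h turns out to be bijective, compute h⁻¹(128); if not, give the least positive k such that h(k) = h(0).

If h(a) = h(b), then 89a ≡ 89b (mod 129). Because gcd(89, 129) = 1, we may cancel 89 to get a ≡ b (mod 129).
We now compute 89⁻¹ mod 129 explicitly. Euclid's algorithm: 129 = 1·89 + 40, 89 = 2·40 + 9, 40 = 4·9 + 4, 9 = 2·4 + 1; back-substituting gives 1 = 29·89 − 20·129, so 89⁻¹ ≡ 29 (mod 129).
Then y ↦ 29(y − 55) is a two-sided inverse to h, so every y ∈ ℤ_{129} has a preimage.
So h is bijective.
Since h is bijective, we find h⁻¹(128): we need 89x ≡ 128 − 55 ≡ 73 (mod 129). Using 89⁻¹ = 29: x ≡ 29·73 = 2117 = 16·129 + 53, so x = 53.
Check: h(53) = 89·53 + 55 = 4772 = 36·129 + 128 ≡ 128 (mod 129).

53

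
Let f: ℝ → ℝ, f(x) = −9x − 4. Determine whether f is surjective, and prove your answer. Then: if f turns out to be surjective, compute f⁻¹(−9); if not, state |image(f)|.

Recall: surjectivity means every element of the codomain has a preimage under f.
For any y ∈ ℝ, x = (y + 4)/(−9) satisfies f(x) = y.
So f is surjective.
Since f is surjective, we compute f⁻¹(−9) = (−9 + 4)/(−9) = 5/9.

5/9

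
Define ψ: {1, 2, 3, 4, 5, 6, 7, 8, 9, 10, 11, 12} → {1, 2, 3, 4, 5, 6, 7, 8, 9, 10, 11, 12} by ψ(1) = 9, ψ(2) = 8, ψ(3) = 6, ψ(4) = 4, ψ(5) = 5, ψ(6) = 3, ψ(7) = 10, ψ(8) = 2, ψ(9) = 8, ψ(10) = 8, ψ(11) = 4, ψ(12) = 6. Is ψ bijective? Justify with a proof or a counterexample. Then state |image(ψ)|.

8

ψ(2) = 8 = ψ(9) with 2 ≠ 9, so ψ is not injective, hence not bijective.
The image of ψ is {2, 3, 4, 5, 6, 8, 9, 10}, which has 8 elements.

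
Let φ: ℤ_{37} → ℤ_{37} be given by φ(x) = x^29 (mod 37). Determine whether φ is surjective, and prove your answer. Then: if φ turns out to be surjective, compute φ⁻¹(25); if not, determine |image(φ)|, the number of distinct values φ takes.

30

Since 37 is prime, the nonzero elements of ℤ_{37} form a cyclic group of order 36.
As gcd(29, 36) = 1, raising to the 29th power is a bijection on this group: if s^29 ≡ t^29 then (st^{−1})^29 = 1, and the only element of order dividing gcd(29, 36) = 1 is 1, so s = t.
With φ(0) = 0 this makes φ injective on all of ℤ_{37}, hence bijective (finite equal-size domain and codomain). In particular φ is surjective.
Since φ is surjective, we find the preimage of 25. The inverse of x ↦ x^29 on (ℤ_{37})^× is x ↦ x^5, because 29·5 = 145 = 4·36 + 1 ≡ 1 (mod 36) and x^{36} = 1 for x ≠ 0 (Fermat). So φ⁻¹(25) = 25^5 mod 37.
Repeated squaring mod 37: 25^1 ≡ 25, 25^2 ≡ 25² = 625 ≡ 33, 25^4 ≡ 33² = 1089 ≡ 16. Since 5 = 4 + 1, 25^5 ≡ 16·25: 16·25 = 400 ≡ 30. So 25^5 ≡ 30 (mod 37).
Hence φ⁻¹(25) = 30.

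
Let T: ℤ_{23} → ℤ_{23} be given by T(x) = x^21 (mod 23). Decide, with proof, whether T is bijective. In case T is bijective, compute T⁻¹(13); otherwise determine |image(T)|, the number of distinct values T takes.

Since 23 is prime, the nonzero elements of ℤ_{23} form a cyclic group of order 22.
As gcd(21, 22) = 1, raising to the 21st power is a bijection on this group: if s^21 ≡ t^21 then (st^{−1})^21 = 1, and the only element of order dividing gcd(21, 22) = 1 is 1, so s = t.
With T(0) = 0 this makes T injective on all of ℤ_{23}, hence bijective (finite equal-size domain and codomain). In particular T is bijective.
Since T is bijective, we find the preimage of 13. The inverse of x ↦ x^21 on (ℤ_{23})^× is x ↦ x^21, because 21·21 = 441 = 20·22 + 1 ≡ 1 (mod 22) and x^{22} = 1 for x ≠ 0 (Fermat). So T⁻¹(13) = 13^21 mod 23.
Repeated squaring mod 23: 13^1 ≡ 13, 13^2 ≡ 13² = 169 ≡ 8, 13^4 ≡ 8² = 64 ≡ 18, 13^8 ≡ 18² = 324 ≡ 2, 13^16 ≡ 2² = 4. Since 21 = 16 + 4 + 1, 13^21 ≡ 4·18·13: 4·18 = 72 ≡ 3, then 3·13 = 39 ≡ 16. So 13^21 ≡ 16 (mod 23).
Hence T⁻¹(13) = 16.

16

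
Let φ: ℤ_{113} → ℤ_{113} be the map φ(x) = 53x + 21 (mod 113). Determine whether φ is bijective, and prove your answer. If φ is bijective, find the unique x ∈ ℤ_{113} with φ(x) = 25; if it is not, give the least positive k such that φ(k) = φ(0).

If φ(x_1) = φ(x_2), then 53x_1 ≡ 53x_2 (mod 113). Because gcd(53, 113) = 1, we may cancel 53 to get x_1 ≡ x_2 (mod 113).
We now compute 53⁻¹ mod 113 explicitly. Euclid's algorithm: 113 = 2·53 + 7, 53 = 7·7 + 4, 7 = 1·4 + 3, 4 = 1·3 + 1; back-substituting gives 1 = 32·53 − 15·113, so 53⁻¹ ≡ 32 (mod 113).
For any y ∈ ℤ_{113}, x = 32(y − 21) mod 113 satisfies φ(x) = 53·32(y − 21) + 21 ≡ y (since 53·32 ≡ 1 mod 113). So every y has a preimage.
So φ is bijective.
Since φ is bijective, we find φ⁻¹(25): we need 53x ≡ 25 − 21 ≡ 4 (mod 113). Using 53⁻¹ = 32: x ≡ 32·4 = 128 = 1·113 + 15, so x = 15.
Check: φ(15) = 53·15 + 21 = 816 = 7·113 + 25 ≡ 25 (mod 113).

15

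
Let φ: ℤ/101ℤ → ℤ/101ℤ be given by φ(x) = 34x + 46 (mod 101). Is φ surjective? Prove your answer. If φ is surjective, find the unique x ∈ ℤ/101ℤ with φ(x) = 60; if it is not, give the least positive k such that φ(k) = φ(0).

Since gcd(34, 101) = 1, 34 is invertible modulo 101. Euclid's algorithm: 101 = 2·34 + 33, 34 = 1·33 + 1; back-substituting gives 1 = 3·34 − 1·101, so 34⁻¹ ≡ 3 (mod 101).
For any y ∈ ℤ/101ℤ, x = 3(y − 46) mod 101 satisfies φ(x) = 34·3(y − 46) + 46 ≡ y (since 34·3 ≡ 1 mod 101). So every y has a preimage.
Therefore φ is surjective.
Since φ is surjective, we compute φ⁻¹(60): solve 34x + 46 ≡ 60 (mod 101), i.e. 34x ≡ 14 (mod 101).
Multiplying by 34⁻¹ = 3 gives x ≡ 3·14 = 42 ≡ 42 (mod 101).
Check: φ(42) = 34·42 + 46 = 1474 = 14·101 + 60 ≡ 60 (mod 101).

42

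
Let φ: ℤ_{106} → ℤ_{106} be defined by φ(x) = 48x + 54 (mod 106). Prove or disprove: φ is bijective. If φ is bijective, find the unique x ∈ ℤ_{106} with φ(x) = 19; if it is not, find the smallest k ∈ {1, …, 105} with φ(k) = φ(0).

Recall that injectivity means: for all u, v in the domain, φ(u) = φ(v) implies u = v.
We have gcd(48, 106) = 2 > 1. Taking u = 0 and v = 53: φ(0) = 54 and φ(53) = 48·53 + 54 = 2598 ≡ 54 (mod 106).
So φ(0) = φ(53) while 0 ≠ 53, thus φ is not injective, hence not bijective.
Since φ is not bijective, we find the least positive k with φ(k) = φ(0): this means 48k ≡ 0 (mod 106), i.e. 106 ∣ 48k. Since gcd(48, 106) = 2, dividing through by 2 this holds exactly when 53 ∣ 24k, and as gcd(24, 53) = 1, exactly when 53 ∣ k.
The smallest positive such k is 53.

53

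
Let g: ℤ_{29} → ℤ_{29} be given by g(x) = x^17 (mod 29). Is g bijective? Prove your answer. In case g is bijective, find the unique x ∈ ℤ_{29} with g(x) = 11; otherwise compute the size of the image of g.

14

Since 29 is prime, the nonzero elements of ℤ_{29} form a cyclic group of order 28.
As gcd(17, 28) = 1, raising to the 17th power is a bijection on this group: if s^17 ≡ t^17 then (st^{−1})^17 = 1, and the only element of order dividing gcd(17, 28) = 1 is 1, so s = t.
With g(0) = 0 this makes g injective on all of ℤ_{29}, hence bijective (finite equal-size domain and codomain). In particular g is bijective.
Since g is bijective, we find the preimage of 11. The inverse of x ↦ x^17 on (ℤ_{29})^× is x ↦ x^5, because 17·5 = 85 = 3·28 + 1 ≡ 1 (mod 28) and x^{28} = 1 for x ≠ 0 (Fermat). So g⁻¹(11) = 11^5 mod 29.
Repeated squaring mod 29: 11^1 ≡ 11, 11^2 ≡ 11² = 121 ≡ 5, 11^4 ≡ 5² = 25. Since 5 = 4 + 1, 11^5 ≡ 25·11: 25·11 = 275 ≡ 14. So 11^5 ≡ 14 (mod 29).
Hence g⁻¹(11) = 14.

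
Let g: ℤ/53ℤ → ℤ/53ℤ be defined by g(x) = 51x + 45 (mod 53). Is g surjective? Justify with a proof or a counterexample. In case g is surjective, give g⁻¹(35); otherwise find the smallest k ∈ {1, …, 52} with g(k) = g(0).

5

Recall that surjectivity means every element of the codomain has a preimage under g.
Since gcd(51, 53) = 1, 51 is invertible modulo 53. Euclid's algorithm: 53 = 1·51 + 2, 51 = 25·2 + 1; back-substituting gives 1 = 26·51 − 25·53, so 51⁻¹ ≡ 26 (mod 53).
For any y ∈ ℤ/53ℤ, x = 26(y − 45) mod 53 satisfies g(x) = 51·26(y − 45) + 45 ≡ y (since 51·26 ≡ 1 mod 53). So every y has a preimage.
Thus g is surjective.
Since g is surjective, we find g⁻¹(35): we need 51x ≡ 35 − 45 ≡ 43 (mod 53). Using 51⁻¹ = 26: x ≡ 26·43 = 1118 = 21·53 + 5, so x = 5.
Check: g(5) = 51·5 + 45 = 300 = 5·53 + 35 ≡ 35 (mod 53).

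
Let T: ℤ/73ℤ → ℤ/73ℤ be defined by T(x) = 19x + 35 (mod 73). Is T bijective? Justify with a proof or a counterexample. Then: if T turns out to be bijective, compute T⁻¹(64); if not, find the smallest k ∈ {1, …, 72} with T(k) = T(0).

Recall: T is injective if T(s) = T(t) implies s = t.
Suppose T(s) = T(t) in ℤ/73ℤ. Then 19s + 35 ≡ 19t + 35 (mod 73), thus 19(s − t) ≡ 0 (mod 73).
Since gcd(19, 73) = 1, 19 is invertible modulo 73, hence s − t ≡ 0 (mod 73), i.e. s = t.
We now compute 19⁻¹ mod 73 explicitly. Euclid's algorithm: 73 = 3·19 + 16, 19 = 1·16 + 3, 16 = 5·3 + 1; back-substituting gives 1 = 50·19 − 13·73, so 19⁻¹ ≡ 50 (mod 73).
Then y ↦ 50(y − 35) is a two-sided inverse to T, so every y ∈ ℤ/73ℤ has a preimage.
Therefore T is bijective.
Since T is bijective, we compute T⁻¹(64): solve 19x + 35 ≡ 64 (mod 73), i.e. 19x ≡ 29 (mod 73).
Multiplying by 19⁻¹ = 50 gives x ≡ 50·29 = 1450 = 19·73 + 63 ≡ 63 (mod 73).
Check: T(63) = 19·63 + 35 = 1232 = 16·73 + 64 ≡ 64 (mod 73).

63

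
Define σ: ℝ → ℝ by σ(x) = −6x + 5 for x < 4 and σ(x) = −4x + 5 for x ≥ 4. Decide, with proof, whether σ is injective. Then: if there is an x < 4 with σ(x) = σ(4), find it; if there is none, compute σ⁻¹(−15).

Both pieces are strictly decreasing (slopes −6 and −4), so each is injective on its own interval.
The left piece maps (−∞, 4) onto (−19, ∞); the right piece maps [4, ∞) onto (−∞, −11].
These images overlap. In particular σ(4) = −11 (right piece), and solving −6x + 5 = −11 on the left piece gives x = 8/3 < 4.
So σ(8/3) = σ(4) with 8/3 ≠ 4, and σ is not injective. This x = 8/3 is the requested value below 4.

8/3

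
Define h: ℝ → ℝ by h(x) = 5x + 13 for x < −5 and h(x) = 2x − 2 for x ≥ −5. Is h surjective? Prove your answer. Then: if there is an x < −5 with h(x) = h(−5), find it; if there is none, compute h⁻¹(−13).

-26/5

Both pieces are strictly increasing (slopes 5 and 2), so each is injective on its own interval.
The left piece maps (−∞, −5) onto (−∞, −12); the right piece maps [−5, ∞) onto [−12, ∞).
These images together cover ℝ, so h is surjective.
Because the two images are disjoint, no x < −5 has h(x) = h(−5), so we compute h⁻¹(−13): −13 lies in (−∞, −12), so solve 5x + 13 = −13: x = (−13 − 13)/5 = −26/5.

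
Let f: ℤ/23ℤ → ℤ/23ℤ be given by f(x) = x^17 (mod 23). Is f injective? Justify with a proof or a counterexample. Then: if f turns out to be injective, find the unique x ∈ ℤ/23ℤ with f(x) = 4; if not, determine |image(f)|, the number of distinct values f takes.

16

Since 23 is prime, the nonzero elements of ℤ/23ℤ form a cyclic group of order 22.
As gcd(17, 22) = 1, raising to the 17th power is a bijection on this group: if a^17 ≡ b^17 then (ab^{−1})^17 = 1, and the only element of order dividing gcd(17, 22) = 1 is 1, so a = b.
With f(0) = 0 this makes f injective on all of ℤ/23ℤ, hence bijective (finite equal-size domain and codomain). In particular f is injective.
Since f is injective, we find the preimage of 4. The inverse of x ↦ x^17 on (ℤ/23ℤ)^× is x ↦ x^13, because 17·13 = 221 = 10·22 + 1 ≡ 1 (mod 22) and x^{22} = 1 for x ≠ 0 (Fermat). So f⁻¹(4) = 4^13 mod 23.
Repeated squaring mod 23: 4^1 ≡ 4, 4^2 ≡ 4² = 16, 4^4 ≡ 16² = 256 ≡ 3, 4^8 ≡ 3² = 9. Since 13 = 8 + 4 + 1, 4^13 ≡ 9·3·4: 9·3 = 27 ≡ 4, then 4·4 = 16. So 4^13 ≡ 16 (mod 23).
Hence f⁻¹(4) = 16.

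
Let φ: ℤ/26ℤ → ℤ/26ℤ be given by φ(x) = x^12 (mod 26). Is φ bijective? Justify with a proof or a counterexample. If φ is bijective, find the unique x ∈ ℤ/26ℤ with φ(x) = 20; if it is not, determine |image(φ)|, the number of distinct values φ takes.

4

φ(1) = 1^12 = 1.
φ(3): Repeated squaring mod 26: 3^1 ≡ 3, 3^2 ≡ 3² = 9, 3^4 ≡ 9² = 81 ≡ 3, 3^8 ≡ 3² = 9. Since 12 = 8 + 4, 3^12 ≡ 9·3: 9·3 = 27 ≡ 1. So 3^12 ≡ 1 (mod 26).
So φ(1) = φ(3) = 1 while 1 ≠ 3, therefore φ is not injective, hence not bijective.
Since φ is not bijective, we determine |image(φ)|. Computing x^12 mod 26 for each x (by repeated squaring, reducing mod 26 at every step), the values φ(0), φ(1), …, φ(25) are: 0, 1, 14, 1, 14, 1, 14, 1, 14, 1, 14, 1, 14, 13, 14, 1, 14, 1, 14, 1, 14, 1, 14, 1, 14, 1.
The distinct values are {0, 1, 13, 14}; there are 4 of them.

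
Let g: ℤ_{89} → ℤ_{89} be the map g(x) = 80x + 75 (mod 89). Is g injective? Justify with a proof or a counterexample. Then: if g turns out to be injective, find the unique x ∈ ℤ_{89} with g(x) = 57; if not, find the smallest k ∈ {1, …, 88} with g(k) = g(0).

2

Recall: g is injective when g(s) = g(t) forces s = t.
If g(s) = g(t), then 80s ≡ 80t (mod 89). Because gcd(80, 89) = 1, we may cancel 80 to get s ≡ t (mod 89).
Thus g is injective.
We now compute 80⁻¹ mod 89 explicitly. Euclid's algorithm: 89 = 1·80 + 9, 80 = 8·9 + 8, 9 = 1·8 + 1; back-substituting gives 1 = 79·80 − 71·89, so 80⁻¹ ≡ 79 (mod 89).
Since g is injective, we find g⁻¹(57): we need 80x ≡ 57 − 75 ≡ 71 (mod 89). Using 80⁻¹ = 79: x ≡ 79·71 = 5609 = 63·89 + 2, so x = 2.
Check: g(2) = 80·2 + 75 = 235 = 2·89 + 57 ≡ 57 (mod 89).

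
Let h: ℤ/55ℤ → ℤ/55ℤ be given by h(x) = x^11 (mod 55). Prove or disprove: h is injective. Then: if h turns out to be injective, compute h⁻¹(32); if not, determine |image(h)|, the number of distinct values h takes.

Computing x^11 mod 55 for each x (by repeated squaring, reducing mod 55 at every step), the values h(0), h(1), …, h(54) are: 0, 1, 13, 47, 4, 5, 6, 18, 52, 9, 10, 11, 23, 2, 14, 15, 16, 28, 7, 19, 20, 21, 33, 12, 24, 25, 26, 38, 17, 29, 30, 31, 43, 22, 34, 35, 36, 48, 27, 39, 40, 41, 53, 32, 44, 45, 46, 3, 37, 49, 50, 51, 8, 42, 54.
Every element of ℤ/55ℤ appears exactly once in this list, so h is a bijection, and in particular injective.
Since h is injective, we read off the preimage of 32 from the same table: h(43) = 32, so h⁻¹(32) = 43.

43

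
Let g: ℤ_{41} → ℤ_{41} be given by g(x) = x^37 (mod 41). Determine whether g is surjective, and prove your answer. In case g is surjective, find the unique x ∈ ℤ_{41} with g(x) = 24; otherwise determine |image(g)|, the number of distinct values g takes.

19

Since 41 is prime, the nonzero elements of ℤ_{41} form a cyclic group of order 40.
As gcd(37, 40) = 1, raising to the 37th power is a bijection on this group: if x_1^37 ≡ x_2^37 then (x_1x_2^{−1})^37 = 1, and the only element of order dividing gcd(37, 40) = 1 is 1, so x_1 = x_2.
With g(0) = 0 this makes g injective on all of ℤ_{41}, hence bijective (finite equal-size domain and codomain). In particular g is surjective.
Since g is surjective, we find the preimage of 24. The inverse of x ↦ x^37 on (ℤ_{41})^× is x ↦ x^13, because 37·13 = 481 = 12·40 + 1 ≡ 1 (mod 40) and x^{40} = 1 for x ≠ 0 (Fermat). So g⁻¹(24) = 24^13 mod 41.
Repeated squaring mod 41: 24^1 ≡ 24, 24^2 ≡ 24² = 576 ≡ 2, 24^4 ≡ 2² = 4, 24^8 ≡ 4² = 16. Since 13 = 8 + 4 + 1, 24^13 ≡ 16·4·24: 16·4 = 64 ≡ 23, then 23·24 = 552 ≡ 19. So 24^13 ≡ 19 (mod 41).
Hence g⁻¹(24) = 19.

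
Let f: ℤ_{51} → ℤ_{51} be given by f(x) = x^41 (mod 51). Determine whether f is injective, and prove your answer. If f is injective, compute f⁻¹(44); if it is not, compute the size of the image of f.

41

Computing x^41 mod 51 for each x (by repeated squaring, reducing mod 51 at every step), the values f(0), f(1), …, f(50) are: 0, 1, 2, 48, 4, 29, 45, 10, 8, 9, 7, 23, 39, 13, 20, 15, 16, 17, 18, 19, 14, 21, 46, 11, 27, 25, 26, 24, 40, 5, 30, 37, 32, 33, 34, 35, 36, 31, 38, 12, 28, 44, 42, 43, 41, 6, 22, 47, 3, 49, 50.
Every element of ℤ_{51} appears exactly once in this list, so f is a bijection, and in particular injective.
Since f is injective, we read off the preimage of 44 from the same table: f(41) = 44, so f⁻¹(44) = 41.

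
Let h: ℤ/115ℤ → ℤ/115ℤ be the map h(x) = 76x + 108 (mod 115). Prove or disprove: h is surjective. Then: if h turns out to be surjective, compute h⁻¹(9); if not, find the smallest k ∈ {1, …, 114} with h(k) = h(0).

Since gcd(76, 115) = 1, 76 is invertible modulo 115. Euclid's algorithm: 115 = 1·76 + 39, 76 = 1·39 + 37, 39 = 1·37 + 2, 37 = 18·2 + 1; back-substituting gives 1 = 56·76 − 37·115, so 76⁻¹ ≡ 56 (mod 115).
For any y ∈ ℤ/115ℤ, x = 56(y − 108) mod 115 satisfies h(x) = 76·56(y − 108) + 108 ≡ y (since 76·56 ≡ 1 mod 115). So every y has a preimage.
Thus h is surjective.
Since h is surjective, we compute h⁻¹(9): solve 76x + 108 ≡ 9 (mod 115), i.e. 76x ≡ 16 (mod 115).
Multiplying by 76⁻¹ = 56 gives x ≡ 56·16 = 896 = 7·115 + 91 ≡ 91 (mod 115).
Check: h(91) = 76·91 + 108 = 7024 = 61·115 + 9 ≡ 9 (mod 115).

91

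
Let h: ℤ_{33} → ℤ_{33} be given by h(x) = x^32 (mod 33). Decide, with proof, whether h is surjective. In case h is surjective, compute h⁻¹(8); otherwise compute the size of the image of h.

h(4): Repeated squaring mod 33: 4^1 ≡ 4, 4^2 ≡ 4² = 16, 4^4 ≡ 16² = 256 ≡ 25, 4^8 ≡ 25² = 625 ≡ 31, 4^16 ≡ 31² = 961 ≡ 4, 4^32 ≡ 4² = 16. So 4^32 ≡ 16 (mod 33).
h(7): Repeated squaring mod 33: 7^1 ≡ 7, 7^2 ≡ 7² = 49 ≡ 16, 7^4 ≡ 16² = 256 ≡ 25, 7^8 ≡ 25² = 625 ≡ 31, 7^16 ≡ 31² = 961 ≡ 4, 7^32 ≡ 4² = 16. So 7^32 ≡ 16 (mod 33).
So h(4) = h(7) = 16 while 4 ≠ 7, thus h is not injective.
A non-injective map from the 33-element set ℤ_{33} to itself takes at most 32 distinct values, so it cannot be surjective. So h is not surjective.
Since h is not surjective, we determine |image(h)|. Computing x^32 mod 33 for each x (by repeated squaring, reducing mod 33 at every step), the values h(0), h(1), …, h(32) are: 0, 1, 4, 9, 16, 25, 3, 16, 31, 15, 1, 22, 12, 4, 31, 27, 25, 25, 27, 31, 4, 12, 22, 1, 15, 31, 16, 3, 25, 16, 9, 4, 1.
The distinct values are {0, 1, 3, 4, 9, 12, 15, 16, 22, 25, 27, 31}; there are 12 of them.

12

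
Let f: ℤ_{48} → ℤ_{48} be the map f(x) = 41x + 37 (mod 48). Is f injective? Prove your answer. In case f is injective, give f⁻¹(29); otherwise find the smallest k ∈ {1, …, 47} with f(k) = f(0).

8

If f(s) = f(t), then 41s ≡ 41t (mod 48). Because gcd(41, 48) = 1, we may cancel 41 to get s ≡ t (mod 48).
Hence f is injective.
We now compute 41⁻¹ mod 48 explicitly. Euclid's algorithm: 48 = 1·41 + 7, 41 = 5·7 + 6, 7 = 1·6 + 1; back-substituting gives 1 = 41·41 − 35·48, so 41⁻¹ ≡ 41 (mod 48).
Since f is injective, we find f⁻¹(29): we need 41x ≡ 29 − 37 ≡ 40 (mod 48). Using 41⁻¹ = 41: x ≡ 41·40 = 1640 = 34·48 + 8, so x = 8.
Check: f(8) = 41·8 + 37 = 365 = 7·48 + 29 ≡ 29 (mod 48).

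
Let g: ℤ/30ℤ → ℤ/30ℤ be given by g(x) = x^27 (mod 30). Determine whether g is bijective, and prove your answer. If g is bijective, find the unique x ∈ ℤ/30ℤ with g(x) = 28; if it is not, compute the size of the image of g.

22

Computing x^27 mod 30 for each x (by repeated squaring, reducing mod 30 at every step), the values g(0), g(1), …, g(29) are: 0, 1, 8, 27, 4, 5, 6, 13, 2, 9, 10, 11, 18, 7, 14, 15, 16, 23, 12, 19, 20, 21, 28, 17, 24, 25, 26, 3, 22, 29.
Every element of ℤ/30ℤ appears exactly once in this list, so g is a bijection, and in particular bijective.
Since g is bijective, we read off the preimage of 28 from the same table: g(22) = 28, so g⁻¹(28) = 22.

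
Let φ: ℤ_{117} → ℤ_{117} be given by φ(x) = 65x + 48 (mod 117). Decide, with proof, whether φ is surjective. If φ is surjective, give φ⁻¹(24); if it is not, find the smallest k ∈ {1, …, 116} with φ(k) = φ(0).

Since gcd(65, 117) = 13, we have 65x ≡ 0 (mod 13) for all x, so φ(x) ≡ 9 (mod 13).
But 0 ≢ 9 (mod 13), so 0 ∈ ℤ_{117} has no preimage. So φ is not surjective.
Since φ is not surjective, we find the least positive k with φ(k) = φ(0): this means 65k ≡ 0 (mod 117), i.e. 117 ∣ 65k. Since gcd(65, 117) = 13, dividing through by 13 this holds exactly when 9 ∣ 5k, and as gcd(5, 9) = 1, exactly when 9 ∣ k.
The smallest positive such k is 9.

9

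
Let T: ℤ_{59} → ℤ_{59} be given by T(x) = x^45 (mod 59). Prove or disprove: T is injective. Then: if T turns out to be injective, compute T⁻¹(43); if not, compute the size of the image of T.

Since 59 is prime, the nonzero elements of ℤ_{59} form a cyclic group of order 58.
As gcd(45, 58) = 1, raising to the 45th power is a bijection on this group: if u^45 ≡ v^45 then (uv^{−1})^45 = 1, and the only element of order dividing gcd(45, 58) = 1 is 1, so u = v.
With T(0) = 0 this makes T injective on all of ℤ_{59}, hence bijective (finite equal-size domain and codomain). In particular T is injective.
Since T is injective, we find the preimage of 43. The inverse of x ↦ x^45 on (ℤ_{59})^× is x ↦ x^49, because 45·49 = 2205 = 38·58 + 1 ≡ 1 (mod 58) and x^{58} = 1 for x ≠ 0 (Fermat). So T⁻¹(43) = 43^49 mod 59.
Repeated squaring mod 59: 43^1 ≡ 43, 43^2 ≡ 43² = 1849 ≡ 20, 43^4 ≡ 20² = 400 ≡ 46, 43^8 ≡ 46² = 2116 ≡ 51, 43^16 ≡ 51² = 2601 ≡ 5, 43^32 ≡ 5² = 25. Since 49 = 32 + 16 + 1, 43^49 ≡ 25·5·43: 25·5 = 125 ≡ 7, then 7·43 = 301 ≡ 6. So 43^49 ≡ 6 (mod 59).
Hence T⁻¹(43) = 6.

6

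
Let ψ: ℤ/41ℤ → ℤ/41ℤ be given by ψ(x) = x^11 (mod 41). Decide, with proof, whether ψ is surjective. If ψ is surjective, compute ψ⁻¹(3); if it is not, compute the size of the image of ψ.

Since 41 is prime, the nonzero elements of ℤ/41ℤ form a cyclic group of order 40.
As gcd(11, 40) = 1, raising to the 11th power is a bijection on this group: if a^11 ≡ b^11 then (ab^{−1})^11 = 1, and the only element of order dividing gcd(11, 40) = 1 is 1, so a = b.
With ψ(0) = 0 this makes ψ injective on all of ℤ/41ℤ, hence bijective (finite equal-size domain and codomain). In particular ψ is surjective.
Since ψ is surjective, we find the preimage of 3. The inverse of x ↦ x^11 on (ℤ/41ℤ)^× is x ↦ x^11, because 11·11 = 121 = 3·40 + 1 ≡ 1 (mod 40) and x^{40} = 1 for x ≠ 0 (Fermat). So ψ⁻¹(3) = 3^11 mod 41.
Repeated squaring mod 41: 3^1 ≡ 3, 3^2 ≡ 3² = 9, 3^4 ≡ 9² = 81 ≡ 40, 3^8 ≡ 40² = 1600 ≡ 1. Since 11 = 8 + 2 + 1, 3^11 ≡ 1·9·3: 1·9 = 9, then 9·3 = 27. So 3^11 ≡ 27 (mod 41).
Hence ψ⁻¹(3) = 27.

27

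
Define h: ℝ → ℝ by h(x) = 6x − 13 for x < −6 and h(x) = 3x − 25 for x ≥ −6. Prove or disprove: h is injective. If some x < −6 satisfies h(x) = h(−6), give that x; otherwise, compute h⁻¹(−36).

Both pieces are strictly increasing (slopes 6 and 3), so each is injective on its own interval.
The left piece maps (−∞, −6) onto (−∞, −49); the right piece maps [−6, ∞) onto [−43, ∞).
These images are disjoint, so no value is attained by both pieces. Thus h is injective.
Because the two images are disjoint, no x < −6 has h(x) = h(−6), so we compute h⁻¹(−36): −36 lies in [−43, ∞), so solve 3x − 25 = −36: x = (−36 + 25)/3 = −11/3.

-11/3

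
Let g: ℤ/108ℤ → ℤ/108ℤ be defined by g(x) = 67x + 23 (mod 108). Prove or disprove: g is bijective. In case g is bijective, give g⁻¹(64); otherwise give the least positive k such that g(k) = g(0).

107

If g(u) = g(v), then 67u ≡ 67v (mod 108). Because gcd(67, 108) = 1, we may cancel 67 to get u ≡ v (mod 108).
We now compute 67⁻¹ mod 108 explicitly. Euclid's algorithm: 108 = 1·67 + 41, 67 = 1·41 + 26, 41 = 1·26 + 15, 26 = 1·15 + 11, 15 = 1·11 + 4, 11 = 2·4 + 3, 4 = 1·3 + 1; back-substituting gives 1 = 79·67 − 49·108, so 67⁻¹ ≡ 79 (mod 108).
For any y ∈ ℤ/108ℤ, x = 79(y − 23) mod 108 satisfies g(x) = 67·79(y − 23) + 23 ≡ y (since 67·79 ≡ 1 mod 108). So every y has a preimage.
Therefore g is bijective.
Since g is bijective, we compute g⁻¹(64): solve 67x + 23 ≡ 64 (mod 108), i.e. 67x ≡ 41 (mod 108).
Multiplying by 67⁻¹ = 79 gives x ≡ 79·41 = 3239 = 29·108 + 107 ≡ 107 (mod 108).
Check: g(107) = 67·107 + 23 = 7192 = 66·108 + 64 ≡ 64 (mod 108).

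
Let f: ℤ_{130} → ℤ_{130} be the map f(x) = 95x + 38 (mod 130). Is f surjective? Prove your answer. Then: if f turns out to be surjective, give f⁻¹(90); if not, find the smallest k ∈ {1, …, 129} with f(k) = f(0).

Since gcd(95, 130) = 5, we have 95x ≡ 0 (mod 5) for all x, so f(x) ≡ 3 (mod 5).
But 0 ≢ 3 (mod 5), so 0 ∈ ℤ_{130} has no preimage. Thus f is not surjective.
Since f is not surjective, we find the least positive k with f(k) = f(0): this means 95k ≡ 0 (mod 130), i.e. 130 ∣ 95k. Since gcd(95, 130) = 5, dividing through by 5 this holds exactly when 26 ∣ 19k, and as gcd(19, 26) = 1, exactly when 26 ∣ k.
The smallest positive such k is 26.

26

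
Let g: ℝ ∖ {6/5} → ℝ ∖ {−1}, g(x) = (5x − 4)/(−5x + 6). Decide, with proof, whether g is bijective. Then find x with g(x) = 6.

Suppose g(a) = g(b). Cross-multiplying: (5a − 4)(−5b + 6) = (5b − 4)(−5a + 6).
Expanding both sides and cancelling the symmetric terms leaves 10·(a − b) = 0. Since 10 ≠ 0, a = b. Thus g is injective.
For any y ≠ −1, solving y(−5x + 6) = 5x − 4 for x gives a well-defined x ≠ 6/5. So g is surjective.
So g is bijective.
Solving g(x) = 6: cross-multiplying gives 5x − 4 = 6(−5x + 6), which rearranges to 35x = 40, so x = 8/7.

8/7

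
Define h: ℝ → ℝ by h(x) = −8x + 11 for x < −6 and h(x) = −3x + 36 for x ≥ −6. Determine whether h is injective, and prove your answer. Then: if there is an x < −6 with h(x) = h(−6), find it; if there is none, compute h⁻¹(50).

-14/3

Both pieces are strictly decreasing (slopes −8 and −3), so each is injective on its own interval.
The left piece maps (−∞, −6) onto (59, ∞); the right piece maps [−6, ∞) onto (−∞, 54].
These images are disjoint, so no value is attained by both pieces. So h is injective.
Because the two images are disjoint, no x < −6 has h(x) = h(−6), so we compute h⁻¹(50): 50 lies in (−∞, 54], so solve −3x + 36 = 50: x = (50 − 36)/(−3) = −14/3.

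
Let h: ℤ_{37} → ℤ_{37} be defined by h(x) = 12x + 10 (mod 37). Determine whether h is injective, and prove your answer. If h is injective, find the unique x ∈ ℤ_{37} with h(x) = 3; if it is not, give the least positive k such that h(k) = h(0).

21

If h(x_1) = h(x_2), then 12x_1 ≡ 12x_2 (mod 37). Because gcd(12, 37) = 1, we may cancel 12 to get x_1 ≡ x_2 (mod 37).
Therefore h is injective.
We now compute 12⁻¹ mod 37 explicitly. Euclid's algorithm: 37 = 3·12 + 1; back-substituting gives 1 = 34·12 − 11·37, so 12⁻¹ ≡ 34 (mod 37).
Since h is injective, we find h⁻¹(3): we need 12x ≡ 3 − 10 ≡ 30 (mod 37). Using 12⁻¹ = 34: x ≡ 34·30 = 1020 = 27·37 + 21, so x = 21.
Check: h(21) = 12·21 + 10 = 262 = 7·37 + 3 ≡ 3 (mod 37).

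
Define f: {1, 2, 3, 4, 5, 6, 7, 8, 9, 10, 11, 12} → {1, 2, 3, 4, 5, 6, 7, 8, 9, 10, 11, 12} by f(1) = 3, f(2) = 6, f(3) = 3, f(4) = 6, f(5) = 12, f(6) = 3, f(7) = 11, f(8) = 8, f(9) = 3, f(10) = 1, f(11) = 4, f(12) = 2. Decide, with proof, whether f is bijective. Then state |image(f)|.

8

f(1) = 3 = f(3) with 1 ≠ 3, so f is not injective, hence not bijective.
The image of f is {1, 2, 3, 4, 6, 8, 11, 12}, which has 8 elements.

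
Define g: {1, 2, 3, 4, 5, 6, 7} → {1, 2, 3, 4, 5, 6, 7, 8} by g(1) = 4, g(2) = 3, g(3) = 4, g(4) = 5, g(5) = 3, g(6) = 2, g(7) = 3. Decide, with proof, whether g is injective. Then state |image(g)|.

4

g(1) = 4 = g(3) with 1 ≠ 3, so g is not injective.
The image of g is {2, 3, 4, 5}, which has 4 elements.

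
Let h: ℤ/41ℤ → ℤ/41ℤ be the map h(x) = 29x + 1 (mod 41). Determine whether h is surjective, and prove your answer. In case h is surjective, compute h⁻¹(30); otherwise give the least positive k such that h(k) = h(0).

Since gcd(29, 41) = 1, 29 is invertible modulo 41. Euclid's algorithm: 41 = 1·29 + 12, 29 = 2·12 + 5, 12 = 2·5 + 2, 5 = 2·2 + 1; back-substituting gives 1 = 17·29 − 12·41, so 29⁻¹ ≡ 17 (mod 41).
For any y ∈ ℤ/41ℤ, x = 17(y − 1) mod 41 satisfies h(x) = 29·17(y − 1) + 1 ≡ y (since 29·17 ≡ 1 mod 41). So every y has a preimage.
Hence h is surjective.
Since h is surjective, we compute h⁻¹(30): solve 29x + 1 ≡ 30 (mod 41), i.e. 29x ≡ 29 (mod 41).
Multiplying by 29⁻¹ = 17 gives x ≡ 17·29 = 493 = 12·41 + 1 ≡ 1 (mod 41).
Check: h(1) = 29·1 + 1 = 30 ≡ 30 (mod 41).

1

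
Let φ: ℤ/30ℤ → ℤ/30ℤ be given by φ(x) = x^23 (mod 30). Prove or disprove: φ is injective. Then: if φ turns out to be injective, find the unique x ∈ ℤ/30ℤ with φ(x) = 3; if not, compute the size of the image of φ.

27

Computing x^23 mod 30 for each x (by repeated squaring, reducing mod 30 at every step), the values φ(0), φ(1), …, φ(29) are: 0, 1, 8, 27, 4, 5, 6, 13, 2, 9, 10, 11, 18, 7, 14, 15, 16, 23, 12, 19, 20, 21, 28, 17, 24, 25, 26, 3, 22, 29.
Every element of ℤ/30ℤ appears exactly once in this list, so φ is a bijection, and in particular injective.
Since φ is injective, we read off the preimage of 3 from the same table: φ(27) = 3, so φ⁻¹(3) = 27.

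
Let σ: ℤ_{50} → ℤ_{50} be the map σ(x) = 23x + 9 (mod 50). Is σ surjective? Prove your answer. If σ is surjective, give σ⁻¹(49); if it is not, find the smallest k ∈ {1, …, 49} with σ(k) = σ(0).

30

Since gcd(23, 50) = 1, 23 is invertible modulo 50. Euclid's algorithm: 50 = 2·23 + 4, 23 = 5·4 + 3, 4 = 1·3 + 1; back-substituting gives 1 = 37·23 − 17·50, so 23⁻¹ ≡ 37 (mod 50).
For any y ∈ ℤ_{50}, x = 37(y − 9) mod 50 satisfies σ(x) = 23·37(y − 9) + 9 ≡ y (since 23·37 ≡ 1 mod 50). So every y has a preimage.
Hence σ is surjective.
Since σ is surjective, we compute σ⁻¹(49): solve 23x + 9 ≡ 49 (mod 50), i.e. 23x ≡ 40 (mod 50).
Multiplying by 23⁻¹ = 37 gives x ≡ 37·40 = 1480 = 29·50 + 30 ≡ 30 (mod 50).
Check: σ(30) = 23·30 + 9 = 699 = 13·50 + 49 ≡ 49 (mod 50).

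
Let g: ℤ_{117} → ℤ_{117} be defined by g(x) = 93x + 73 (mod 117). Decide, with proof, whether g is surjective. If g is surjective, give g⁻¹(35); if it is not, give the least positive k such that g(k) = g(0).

Recall: g is surjective if every y in the codomain equals g(x) for some x in the domain.
Since gcd(93, 117) = 3, we have 93x ≡ 0 (mod 3) for all x, so g(x) ≡ 1 (mod 3).
But 0 ≢ 1 (mod 3), so 0 ∈ ℤ_{117} has no preimage. So g is not surjective.
Since g is not surjective, we find the least positive k with g(k) = g(0): this means 93k ≡ 0 (mod 117), i.e. 117 ∣ 93k. Since gcd(93, 117) = 3, dividing through by 3 this holds exactly when 39 ∣ 31k, and as gcd(31, 39) = 1, exactly when 39 ∣ k.
The smallest positive such k is 39.

39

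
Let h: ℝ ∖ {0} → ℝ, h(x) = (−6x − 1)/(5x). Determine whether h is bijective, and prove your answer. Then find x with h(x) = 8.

-1/46

If h(x) = −6/5, cross-multiplying gives 5(−6x − 1) = −6(5x), which simplifies to −5 = 0 — false.  So −6/5 has no preimage and h is not surjective.
So h is not bijective.
Solving h(x) = 8: cross-multiplying gives −6x − 1 = 8(5x), which rearranges to −46x = 1, so x = −1/46.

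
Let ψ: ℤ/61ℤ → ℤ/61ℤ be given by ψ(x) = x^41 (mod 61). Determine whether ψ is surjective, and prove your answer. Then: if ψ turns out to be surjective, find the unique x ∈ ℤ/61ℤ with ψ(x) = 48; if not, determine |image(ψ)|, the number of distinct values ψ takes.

Since 61 is prime, the nonzero elements of ℤ/61ℤ form a cyclic group of order 60.
As gcd(41, 60) = 1, raising to the 41st power is a bijection on this group: if u^41 ≡ v^41 then (uv^{−1})^41 = 1, and the only element of order dividing gcd(41, 60) = 1 is 1, so u = v.
With ψ(0) = 0 this makes ψ injective on all of ℤ/61ℤ, hence bijective (finite equal-size domain and codomain). In particular ψ is surjective.
Since ψ is surjective, we find the preimage of 48. The inverse of x ↦ x^41 on (ℤ/61ℤ)^× is x ↦ x^41, because 41·41 = 1681 = 28·60 + 1 ≡ 1 (mod 60) and x^{60} = 1 for x ≠ 0 (Fermat). So ψ⁻¹(48) = 48^41 mod 61.
Repeated squaring mod 61: 48^1 ≡ 48, 48^2 ≡ 48² = 2304 ≡ 47, 48^4 ≡ 47² = 2209 ≡ 13, 48^8 ≡ 13² = 169 ≡ 47, 48^16 ≡ 47² = 2209 ≡ 13, 48^32 ≡ 13² = 169 ≡ 47. Since 41 = 32 + 8 + 1, 48^41 ≡ 47·47·48: 47·47 = 2209 ≡ 13, then 13·48 = 624 ≡ 14. So 48^41 ≡ 14 (mod 61).
Hence ψ⁻¹(48) = 14.

14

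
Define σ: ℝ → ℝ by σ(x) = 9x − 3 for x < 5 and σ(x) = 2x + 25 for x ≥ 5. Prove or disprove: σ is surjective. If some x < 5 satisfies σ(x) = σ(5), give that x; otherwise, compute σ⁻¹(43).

Both pieces are strictly increasing (slopes 9 and 2), so each is injective on its own interval.
The left piece maps (−∞, 5) onto (−∞, 42); the right piece maps [5, ∞) onto [35, ∞).
The union (−∞, 42) ∪ [35, ∞) covers ℝ, so σ is surjective.
For the follow-up: the images overlap, so an x < 5 with σ(x) = σ(5) exists. σ(5) = 35; solving 9x − 3 = 35 for x < 5 gives x = (35 + 3)/9 = 38/9.

38/9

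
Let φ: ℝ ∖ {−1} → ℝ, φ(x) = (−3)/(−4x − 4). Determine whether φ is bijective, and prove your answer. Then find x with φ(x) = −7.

-31/28

If φ(x) = 0, cross-multiplying gives −4(−3) = 0(−4x − 4), which simplifies to 12 = 0 — false.  So 0 has no preimage and φ is not surjective.
Thus φ is not bijective.
Solving φ(x) = −7: cross-multiplying gives −3 = −7(−4x − 4), which rearranges to −28x = 31, so x = −31/28.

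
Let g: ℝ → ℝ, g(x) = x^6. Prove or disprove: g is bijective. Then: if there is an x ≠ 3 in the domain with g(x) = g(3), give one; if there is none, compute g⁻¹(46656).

g(3) = 729 = (−3)^6 = g(−3) (since 6 is even), with 3 ≠ −3. So g is not injective, hence not bijective.
For the follow-up, such an x exists: taking x = −3 ∈ ℝ gives g(−3) = 729 = g(3) with −3 ≠ 3.

-3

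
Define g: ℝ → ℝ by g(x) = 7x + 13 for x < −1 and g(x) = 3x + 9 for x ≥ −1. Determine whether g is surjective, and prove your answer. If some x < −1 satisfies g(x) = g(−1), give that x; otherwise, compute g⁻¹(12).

Both pieces are strictly increasing (slopes 7 and 3), so each is injective on its own interval.
The left piece maps (−∞, −1) onto (−∞, 6); the right piece maps [−1, ∞) onto [6, ∞).
These images together cover ℝ, so g is surjective.
Because the two images are disjoint, no x < −1 has g(x) = g(−1), so we compute g⁻¹(12): 12 lies in [6, ∞), so solve 3x + 9 = 12: x = (12 − 9)/3 = 1.

1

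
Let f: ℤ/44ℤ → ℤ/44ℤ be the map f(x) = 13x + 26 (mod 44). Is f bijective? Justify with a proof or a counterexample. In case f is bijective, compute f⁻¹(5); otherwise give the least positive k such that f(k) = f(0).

39

By definition, f is injective when f(u) = f(v) forces u = v.
Suppose f(u) = f(v) in ℤ/44ℤ. Then 13u + 26 ≡ 13v + 26 (mod 44), therefore 13(u − v) ≡ 0 (mod 44).
Since gcd(13, 44) = 1, 13 is invertible modulo 44, hence u − v ≡ 0 (mod 44), i.e. u = v.
We now compute 13⁻¹ mod 44 explicitly. Euclid's algorithm: 44 = 3·13 + 5, 13 = 2·5 + 3, 5 = 1·3 + 2, 3 = 1·2 + 1; back-substituting gives 1 = 17·13 − 5·44, so 13⁻¹ ≡ 17 (mod 44).
Then y ↦ 17(y − 26) is a two-sided inverse to f, so every y ∈ ℤ/44ℤ has a preimage.
Thus f is bijective.
Since f is bijective, we compute f⁻¹(5): solve 13x + 26 ≡ 5 (mod 44), i.e. 13x ≡ 23 (mod 44).
Multiplying by 13⁻¹ = 17 gives x ≡ 17·23 = 391 = 8·44 + 39 ≡ 39 (mod 44).
Check: f(39) = 13·39 + 26 = 533 = 12·44 + 5 ≡ 5 (mod 44).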